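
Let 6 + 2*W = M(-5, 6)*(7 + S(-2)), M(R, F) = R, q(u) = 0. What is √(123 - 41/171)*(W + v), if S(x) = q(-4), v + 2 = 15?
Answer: -40*√1558/19 ≈ -83.098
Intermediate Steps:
v = 13 (v = -2 + 15 = 13)
S(x) = 0
W = -41/2 (W = -3 + (-5*(7 + 0))/2 = -3 + (-5*7)/2 = -3 + (½)*(-35) = -3 - 35/2 = -41/2 ≈ -20.500)
√(123 - 41/171)*(W + v) = √(123 - 41/171)*(-41/2 + 13) = √(123 - 41*1/171)*(-15/2) = √(123 - 41/171)*(-15/2) = √(20992/171)*(-15/2) = (16*√1558/57)*(-15/2) = -40*√1558/19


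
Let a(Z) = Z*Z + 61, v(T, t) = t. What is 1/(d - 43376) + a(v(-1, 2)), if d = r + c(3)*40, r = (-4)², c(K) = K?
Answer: 2810599/43240 ≈ 65.000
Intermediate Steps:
r = 16
d = 136 (d = 16 + 3*40 = 16 + 120 = 136)
a(Z) = 61 + Z² (a(Z) = Z² + 61 = 61 + Z²)
1/(d - 43376) + a(v(-1, 2)) = 1/(136 - 43376) + (61 + 2²) = 1/(-43240) + (61 + 4) = -1/43240 + 65 = 2810599/43240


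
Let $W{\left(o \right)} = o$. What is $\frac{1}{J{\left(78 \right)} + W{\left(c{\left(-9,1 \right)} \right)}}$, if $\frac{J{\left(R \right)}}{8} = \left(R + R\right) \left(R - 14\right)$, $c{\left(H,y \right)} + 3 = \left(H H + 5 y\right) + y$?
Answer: $\frac{1}{79956} \approx 1.2507 \cdot 10^{-5}$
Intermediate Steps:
$c{\left(H,y \right)} = -3 + H^{2} + 6 y$ ($c{\left(H,y \right)} = -3 + \left(\left(H H + 5 y\right) + y\right) = -3 + \left(\left(H^{2} + 5 y\right) + y\right) = -3 + \left(H^{2} + 6 y\right) = -3 + H^{2} + 6 y$)
$J{\left(R \right)} = 16 R \left(-14 + R\right)$ ($J{\left(R \right)} = 8 \left(R + R\right) \left(R - 14\right) = 8 \cdot 2 R \left(-14 + R\right) = 16 R \left(-14 + R\right)$)
$\frac{1}{J{\left(78 \right)} + W{\left(c{\left(-9,1 \right)} \right)}} = \frac{1}{16 \cdot 78 \left(-14 + 78\right) + \left(-3 + \left(-9\right)^{2} + 6 \cdot 1\right)} = \frac{1}{16 \cdot 78 \cdot 64 + \left(-3 + 81 + 6\right)} = \frac{1}{79872 + 84} = \frac{1}{79956}$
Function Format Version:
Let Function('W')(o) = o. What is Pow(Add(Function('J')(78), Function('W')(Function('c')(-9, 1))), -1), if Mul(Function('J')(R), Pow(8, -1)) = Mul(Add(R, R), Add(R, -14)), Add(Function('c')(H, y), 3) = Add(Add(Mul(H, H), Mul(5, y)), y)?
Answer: Rational(1, 79956) ≈ 1.2507e-5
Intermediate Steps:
Function('c')(H, y) = Add(-3, Pow(H, 2), Mul(6, y)) (Function('c')(H, y) = Add(-3, Add(Add(Mul(H, H), Mul(5, y)), y)) = Add(-3, Add(Add(Pow(H, 2), Mul(5, y)), y)) = Add(-3, Add(Pow(H, 2), Mul(6, y))) = Add(-3, Pow(H, 2), Mul(6, y)))
Function('J')(R) = Mul(16, R, Add(-14, R)) (Function('J')(R) = Mul(8, Mul(Add(R, R), Add(R, -14))) = Mul(8, Mul(Mul(2, R), Add(-14, R))) = Mul(8, Mul(2, R, Add(-14, R))) = Mul(16, R, Add(-14, R)))
Pow(Add(Function('J')(78), Function('W')(Function('c')(-9, 1))), -1) = Pow(Add(Mul(16, 78, Add(-14, 78)), Add(-3, Pow(-9, 2), Mul(6, 1))), -1) = Pow(Add(Mul(16, 78, 64), Add(-3, 81, 6)), -1) = Pow(Add(79872, 84), -1) = Pow(79956, -1) = Rational(1, 79956)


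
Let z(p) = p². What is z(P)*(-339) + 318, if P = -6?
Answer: -11886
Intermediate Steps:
z(P)*(-339) + 318 = (-6)²*(-339) + 318 = 36*(-339) + 318 = -12204 + 318 = -11886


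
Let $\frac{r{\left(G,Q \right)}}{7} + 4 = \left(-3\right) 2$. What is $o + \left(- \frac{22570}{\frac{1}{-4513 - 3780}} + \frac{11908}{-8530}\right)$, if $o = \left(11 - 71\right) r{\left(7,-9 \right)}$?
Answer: $\frac{798310794696}{4265} \approx 1.8718 \cdot 10^{8}$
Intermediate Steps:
$r{\left(G,Q \right)} = -70$ ($r{\left(G,Q \right)} = -28 + 7 \left(\left(-3\right) 2\right) = -28 + 7 \left(-6\right) = -28 - 42 = -70$)
$o = 4200$ ($o = \left(11 - 71\right) \left(-70\right) = \left(-60\right) \left(-70\right) = 4200$)
$o + \left(- \frac{22570}{\frac{1}{-4513 - 3780}} + \frac{11908}{-8530}\right) = 4200 + \left(- \frac{22570}{\frac{1}{-4513 - 3780}} + \frac{11908}{-8530}\right) = 4200 - \left(\frac{5954}{4265} + \frac{22570}{\frac{1}{-8293}}\right) = 4200 - \left(\frac{5954}{4265} + \frac{22570}{- \frac{1}{8293}}\right) = 4200 - - \frac{798292881696}{4265} = 4200 + \left(187173010 - \frac{5954}{4265}\right) = 4200 + \frac{798292881696}{4265} = \frac{798310794696}{4265}$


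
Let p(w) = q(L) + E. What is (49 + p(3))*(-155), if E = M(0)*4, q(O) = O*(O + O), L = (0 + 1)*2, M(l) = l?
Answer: -8835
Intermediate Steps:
L = 2 (L = 1*2 = 2)
q(O) = 2*O² (q(O) = O*(2*O) = 2*O²)
E = 0 (E = 0*4 = 0)
p(w) = 8 (p(w) = 2*2² + 0 = 2*4 + 0 = 8 + 0 = 8)
(49 + p(3))*(-155) = (49 + 8)*(-155) = 57*(-155) = -8835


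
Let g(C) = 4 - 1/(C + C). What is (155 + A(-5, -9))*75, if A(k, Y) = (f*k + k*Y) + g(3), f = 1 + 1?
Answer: 29075/2 ≈ 14538.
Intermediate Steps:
g(C) = 4 - 1/(2*C)
f = 2
A(k, Y) = 23/6 + 2*k + Y*k (A(k, Y) = (2*k + k*Y) + (4 - 1/2/3) = (2*k + Y*k) + (4 - 1/2*1/3) = (2*k + Y*k) + (4 - 1/6) = (2*k + Y*k) + 23/6 = 23/6 + 2*k + Y*k)
(155 + A(-5, -9))*75 = (155 + (23/6 + 2*(-5) - 9*(-5)))*75 = (155 + (23/6 - 10 + 45))*75 = (155 + 233/6)*75 = (1163/6)*75 = 29075/2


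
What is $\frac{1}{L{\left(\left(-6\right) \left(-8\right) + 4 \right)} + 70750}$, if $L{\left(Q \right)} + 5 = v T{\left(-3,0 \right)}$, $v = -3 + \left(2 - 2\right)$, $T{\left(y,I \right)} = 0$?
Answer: $\frac{1}{70745} \approx 1.4135 \cdot 10^{-5}$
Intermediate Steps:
$v = -3$ ($v = -3 + \left(2 - 2\right) = -3 + 0 = -3$)
$L{\left(Q \right)} = -5$ ($L{\left(Q \right)} = -5 - 0 = -5 + 0 = -5$)
$\frac{1}{L{\left(\left(-6\right) \left(-8\right) + 4 \right)} + 70750} = \frac{1}{-5 + 70750} = \frac{1}{70745}$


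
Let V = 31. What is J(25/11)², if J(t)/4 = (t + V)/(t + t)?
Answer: 535824/625 ≈ 857.32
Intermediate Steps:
J(t) = 2*(31 + t)/t (J(t) = 4*((t + 31)/(t + t)) = 4*((31 + t)/((2*t))) = 4*((31 + t)*(1/(2*t))) = 4*((31 + t)/(2*t)) = 2*(31 + t)/t)
J(25/11)² = (2 + 62/((25/11)))² = (2 + 62/((25*(1/11))))² = (2 + 62/(25/11))² = (2 + 62*(11/25))² = (2 + 682/25)² = (732/25)² = 535824/625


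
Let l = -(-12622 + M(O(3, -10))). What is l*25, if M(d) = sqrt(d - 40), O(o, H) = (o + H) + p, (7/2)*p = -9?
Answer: 315550 - 25*I*sqrt(2429)/7 ≈ 3.1555e+5 - 176.02*I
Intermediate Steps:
p = -18/7 (p = (2/7)*(-9) = -18/7 ≈ -2.5714)
O(o, H) = -18/7 + H + o (O(o, H) = (o + H) - 18/7 = (H + o) - 18/7 = -18/7 + H + o)
M(d) = sqrt(-40 + d)
l = 12622 - I*sqrt(2429)/7 (l = -(-12622 + sqrt(-40 + (-18/7 - 10 + 3))) = -(-12622 + sqrt(-40 - 67/7)) = -(-12622 + sqrt(-347/7)) = -(-12622 + I*sqrt(2429)/7) = 12622 - I*sqrt(2429)/7 ≈ 12622.0 - 7.0407*I)
l*25 = (12622 - I*sqrt(2429)/7)*25 = 315550 - 25*I*sqrt(2429)/7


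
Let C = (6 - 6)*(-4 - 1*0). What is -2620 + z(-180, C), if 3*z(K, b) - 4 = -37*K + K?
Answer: -1376/3 ≈ -458.67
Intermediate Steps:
C = 0 (C = 0*(-4 + 0) = 0*(-4) = 0)
z(K, b) = 4/3 - 12*K (z(K, b) = 4/3 + (-37*K + K)/3 = 4/3 + (-36*K)/3 = 4/3 - 12*K)
-2620 + z(-180, C) = -2620 + (4/3 - 12*(-180)) = -2620 + (4/3 + 2160) = -2620 + 6484/3 = -1376/3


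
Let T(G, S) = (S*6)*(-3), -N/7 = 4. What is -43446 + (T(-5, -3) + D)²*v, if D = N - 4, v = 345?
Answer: 123534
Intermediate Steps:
N = -28 (N = -7*4 = -28)
T(G, S) = -18*S (T(G, S) = (6*S)*(-3) = -18*S)
D = -32 (D = -28 - 4 = -32)
-43446 + (T(-5, -3) + D)²*v = -43446 + (-18*(-3) - 32)²*345 = -43446 + (54 - 32)²*345 = -43446 + 22²*345 = -43446 + 484*345 = -43446 + 166980 = 123534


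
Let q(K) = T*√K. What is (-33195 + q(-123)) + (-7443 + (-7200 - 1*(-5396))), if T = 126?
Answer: -42442 + 126*I*√123 ≈ -42442.0 + 1397.4*I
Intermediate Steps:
q(K) = 126*√K
(-33195 + q(-123)) + (-7443 + (-7200 - 1*(-5396))) = (-33195 + 126*√(-123)) + (-7443 + (-7200 - 1*(-5396))) = (-33195 + 126*(I*√123)) + (-7443 + (-7200 + 5396)) = (-33195 + 126*I*√123) + (-7443 - 1804) = (-33195 + 126*I*√123) - 9247 = -42442 + 126*I*√123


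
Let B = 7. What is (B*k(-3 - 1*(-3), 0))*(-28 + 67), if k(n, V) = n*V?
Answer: 0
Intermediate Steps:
k(n, V) = V*n
(B*k(-3 - 1*(-3), 0))*(-28 + 67) = (7*(0*(-3 - 1*(-3))))*(-28 + 67) = (7*(0*(-3 + 3)))*39 = (7*(0*0))*39 = (7*0)*39 = 0*39 = 0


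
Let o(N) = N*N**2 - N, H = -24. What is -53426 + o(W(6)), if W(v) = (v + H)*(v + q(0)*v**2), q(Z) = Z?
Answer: -1313030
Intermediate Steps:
W(v) = v*(-24 + v) (W(v) = (v - 24)*(v + 0*v**2) = (-24 + v)*(v + 0) = (-24 + v)*v = v*(-24 + v))
o(N) = N**3 - N
-53426 + o(W(6)) = -53426 + ((6*(-24 + 6))**3 - 6*(-24 + 6)) = -53426 + ((6*(-18))**3 - 6*(-18)) = -53426 + ((-108)**3 - 1*(-108)) = -53426 + (-1259712 + 108) = -53426 - 1259604 = -1313030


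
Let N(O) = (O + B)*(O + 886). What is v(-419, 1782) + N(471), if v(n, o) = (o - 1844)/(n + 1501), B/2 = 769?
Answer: 1474881202/541 ≈ 2.7262e+6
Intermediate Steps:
B = 1538 (B = 2*769 = 1538)
v(n, o) = (-1844 + o)/(1501 + n)
N(O) = (886 + O)*(1538 + O) (N(O) = (O + 1538)*(O + 886) = (1538 + O)*(886 + O) = (886 + O)*(1538 + O))
v(-419, 1782) + N(471) = (-1844 + 1782)/(1501 - 419) + (1362668 + 471**2 + 2424*471) = -62/1082 + (1362668 + 221841 + 1141704) = (1/1082)*(-62) + 2726213 = -31/541 + 2726213 = 1474881202/541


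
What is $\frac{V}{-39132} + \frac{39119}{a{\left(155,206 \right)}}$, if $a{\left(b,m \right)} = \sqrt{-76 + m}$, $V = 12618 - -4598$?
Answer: $- \frac{4304}{9783} + \frac{39119 \sqrt{130}}{130} \approx 3430.5$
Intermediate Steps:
$V = 17216$ ($V = 12618 + 4598 = 17216$)
$\frac{V}{-39132} + \frac{39119}{a{\left(155,206 \right)}} = \frac{17216}{-39132} + \frac{39119}{\sqrt{-76 + 206}} = 17216 \left(- \frac{1}{39132}\right) + \frac{39119}{\sqrt{130}} = - \frac{4304}{9783} + 39119 \frac{\sqrt{130}}{130} = - \frac{4304}{9783} + \frac{39119 \sqrt{130}}{130}$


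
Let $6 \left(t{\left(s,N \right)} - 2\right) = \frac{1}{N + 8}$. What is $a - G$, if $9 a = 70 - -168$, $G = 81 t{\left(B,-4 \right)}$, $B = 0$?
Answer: $- \frac{10003}{72} \approx -138.93$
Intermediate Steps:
$t{\left(s,N \right)} = 2 + \frac{1}{6 \left(8 + N\right)}$ ($t{\left(s,N \right)} = 2 + \frac{1}{6 \left(N + 8\right)} = 2 + \frac{1}{6 \left(8 + N\right)}$)
$G = \frac{1323}{8}$ ($G = 81 \frac{97 + 12 \left(-4\right)}{6 \left(8 - 4\right)} = 81 \frac{97 - 48}{6 \cdot 4} = 81 \cdot \frac{1}{6} \cdot \frac{1}{4} \cdot 49 = 81 \cdot \frac{49}{24} = \frac{1323}{8} \approx 165.38$)
$a = \frac{238}{9}$ ($a = \frac{70 - -168}{9} = \frac{70 + 168}{9} = \frac{1}{9} \cdot 238 = \frac{238}{9} \approx 26.444$)
$a - G = \frac{238}{9} - \frac{1323}{8} = - \frac{10003}{72}$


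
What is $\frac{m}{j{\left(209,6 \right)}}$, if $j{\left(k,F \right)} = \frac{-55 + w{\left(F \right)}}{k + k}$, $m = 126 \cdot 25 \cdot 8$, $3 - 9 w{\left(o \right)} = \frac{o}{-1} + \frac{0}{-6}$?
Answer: $- \frac{585200}{3} \approx -1.9507 \cdot 10^{5}$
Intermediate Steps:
$w{\left(o \right)} = \frac{1}{3} + \frac{o}{9}$ ($w{\left(o \right)} = \frac{1}{3} - \frac{\frac{o}{-1} + \frac{0}{-6}}{9} = \frac{1}{3} - \frac{o \left(-1\right) + 0 \left(- \frac{1}{6}\right)}{9} = \frac{1}{3} - \frac{- o + 0}{9} = \frac{1}{3} - \frac{\left(-1\right) o}{9} = \frac{1}{3} + \frac{o}{9}$)
$m = 25200$ ($m = 126 \cdot 200 = 25200$)
$j{\left(k,F \right)} = \frac{- \frac{164}{3} + \frac{F}{9}}{2 k}$ ($j{\left(k,F \right)} = \frac{-55 + \left(\frac{1}{3} + \frac{F}{9}\right)}{k + k} = \frac{- \frac{164}{3} + \frac{F}{9}}{2 k}$)
$\frac{m}{j{\left(209,6 \right)}} = \frac{25200}{\frac{1}{18} \cdot \frac{1}{209} \left(-492 + 6\right)} = \frac{25200}{\frac{1}{18} \cdot \frac{1}{209} \left(-486\right)} = \frac{25200}{- \frac{27}{209}} = 25200 \left(- \frac{209}{27}\right) = - \frac{585200}{3}$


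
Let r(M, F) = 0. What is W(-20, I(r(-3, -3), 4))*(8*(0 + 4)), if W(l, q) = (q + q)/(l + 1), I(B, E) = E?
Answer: -256/19 ≈ -13.474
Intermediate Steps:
W(l, q) = 2*q/(1 + l) (W(l, q) = (2*q)/(1 + l) = 2*q/(1 + l))
W(-20, I(r(-3, -3), 4))*(8*(0 + 4)) = (2*4/(1 - 20))*(8*(0 + 4)) = (2*4/(-19))*(8*4) = (2*4*(-1/19))*32 = -8/19*32 = -256/19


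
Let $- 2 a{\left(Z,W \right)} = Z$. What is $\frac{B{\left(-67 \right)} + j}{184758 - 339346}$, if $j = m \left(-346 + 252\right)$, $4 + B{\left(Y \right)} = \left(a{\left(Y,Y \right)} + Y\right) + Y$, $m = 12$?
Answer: $\frac{2465}{309176} \approx 0.0079728$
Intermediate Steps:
$a{\left(Z,W \right)} = - \frac{Z}{2}$
$B{\left(Y \right)} = -4 + \frac{3 Y}{2}$ ($B{\left(Y \right)} = -4 + \left(\left(- \frac{Y}{2} + Y\right) + Y\right) = -4 + \left(\frac{Y}{2} + Y\right) = -4 + \frac{3 Y}{2}$)
$j = -1128$ ($j = 12 \left(-346 + 252\right) = 12 \left(-94\right) = -1128$)
$\frac{B{\left(-67 \right)} + j}{184758 - 339346} = \frac{\left(-4 + \frac{3}{2} \left(-67\right)\right) - 1128}{184758 - 339346} = \frac{\left(-4 - \frac{201}{2}\right) - 1128}{-154588} = \left(- \frac{209}{2} - 1128\right) \left(- \frac{1}{154588}\right) = \left(- \frac{2465}{2}\right) \left(- \frac{1}{154588}\right) = \frac{2465}{309176}$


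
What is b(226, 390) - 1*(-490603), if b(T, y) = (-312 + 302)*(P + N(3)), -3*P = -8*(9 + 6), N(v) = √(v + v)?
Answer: 490203 - 10*√6 ≈ 4.9018e+5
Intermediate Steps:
N(v) = √2*√v (N(v) = √(2*v) = √2*√v)
P = 40 (P = -(-8)*(9 + 6)/3 = -(-8)*15/3 = -⅓*(-120) = 40)
b(T, y) = -400 - 10*√6 (b(T, y) = (-312 + 302)*(40 + √2*√3) = -10*(40 + √6) = -400 - 10*√6)
b(226, 390) - 1*(-490603) = (-400 - 10*√6) - 1*(-490603) = (-400 - 10*√6) + 490603 = 490203 - 10*√6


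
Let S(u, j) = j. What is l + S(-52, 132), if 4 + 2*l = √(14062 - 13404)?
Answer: 130 + √658/2 ≈ 142.83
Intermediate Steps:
l = -2 + √658/2 (l = -2 + √(14062 - 13404)/2 = -2 + √658/2 ≈ 10.826)
l + S(-52, 132) = (-2 + √658/2) + 132 = 130 + √658/2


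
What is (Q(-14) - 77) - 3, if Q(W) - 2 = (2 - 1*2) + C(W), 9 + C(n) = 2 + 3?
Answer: -82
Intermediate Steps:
C(n) = -4 (C(n) = -9 + (2 + 3) = -9 + 5 = -4)
Q(W) = -2 (Q(W) = 2 + ((2 - 1*2) - 4) = 2 + ((2 - 2) - 4) = 2 + (0 - 4) = 2 - 4 = -2)
(Q(-14) - 77) - 3 = (-2 - 77) - 3 = -79 - 3 = -82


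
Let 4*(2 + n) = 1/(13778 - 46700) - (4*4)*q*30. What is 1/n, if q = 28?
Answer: -131688/442735057 ≈ -0.00029744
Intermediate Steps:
n = -442735057/131688 (n = -2 + (1/(13778 - 46700) - (4*4)*28*30)/4 = -2 + (1/(-32922) - 16*28*30)/4 = -2 + (-1/32922 - 448*30)/4 = -2 + (-1/32922 - 1*13440)/4 = -2 + (-1/32922 - 13440)/4 = -2 + (¼)*(-442471681/32922) = -2 - 442471681/131688 = -442735057/131688 ≈ -3362.0)
1/n = 1/(-442735057/131688) = -131688/442735057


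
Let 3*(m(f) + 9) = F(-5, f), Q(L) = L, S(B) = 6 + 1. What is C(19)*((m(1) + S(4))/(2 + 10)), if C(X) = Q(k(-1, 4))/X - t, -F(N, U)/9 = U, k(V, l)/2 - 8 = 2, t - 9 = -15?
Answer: -335/114 ≈ -2.9386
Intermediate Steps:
t = -6 (t = 9 - 15 = -6)
S(B) = 7
k(V, l) = 20 (k(V, l) = 16 + 2*2 = 16 + 4 = 20)
F(N, U) = -9*U
m(f) = -9 - 3*f (m(f) = -9 + (-9*f)/3 = -9 - 3*f)
C(X) = 6 + 20/X (C(X) = 20/X - 1*(-6) = 20/X + 6 = 6 + 20/X)
C(19)*((m(1) + S(4))/(2 + 10)) = (6 + 20/19)*(((-9 - 3*1) + 7)/(2 + 10)) = (6 + 20*(1/19))*(((-9 - 3) + 7)/12) = (6 + 20/19)*((-12 + 7)*(1/12)) = 134*(-5*1/12)/19 = (134/19)*(-5/12) = -335/114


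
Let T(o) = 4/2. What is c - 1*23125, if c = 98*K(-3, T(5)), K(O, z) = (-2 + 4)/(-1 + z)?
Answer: -22929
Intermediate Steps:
T(o) = 2 (T(o) = 4*(½) = 2)
K(O, z) = 2/(-1 + z)
c = 196 (c = 98*(2/(-1 + 2)) = 98*(2/1) = 98*(2*1) = 98*2 = 196)
c - 1*23125 = 196 - 1*23125 = 196 - 23125 = -22929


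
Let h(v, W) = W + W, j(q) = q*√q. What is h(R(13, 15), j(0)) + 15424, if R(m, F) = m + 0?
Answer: 15424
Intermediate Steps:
j(q) = q^(3/2)
R(m, F) = m
h(v, W) = 2*W
h(R(13, 15), j(0)) + 15424 = 2*0^(3/2) + 15424 = 2*0 + 15424 = 0 + 15424 = 15424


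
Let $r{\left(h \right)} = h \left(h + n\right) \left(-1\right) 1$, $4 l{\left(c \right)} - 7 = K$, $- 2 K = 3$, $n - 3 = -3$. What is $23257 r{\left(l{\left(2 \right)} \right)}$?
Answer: $- \frac{2814097}{64} \approx -43970.0$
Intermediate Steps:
$n = 0$ ($n = 3 - 3 = 0$)
$K = - \frac{3}{2}$ ($K = \left(- \frac{1}{2}\right) 3 = - \frac{3}{2} \approx -1.5$)
$l{\left(c \right)} = \frac{11}{8}$ ($l{\left(c \right)} = \frac{7}{4} + \frac{1}{4} \left(- \frac{3}{2}\right) = \frac{7}{4} - \frac{3}{8} = \frac{11}{8}$)
$r{\left(h \right)} = - h^{2}$ ($r{\left(h \right)} = h \left(h + 0\right) \left(-1\right) 1 = h h \left(-1\right) 1 = h^{2} \left(-1\right) 1 = - h^{2} \cdot 1 = - h^{2}$)
$23257 r{\left(l{\left(2 \right)} \right)} = 23257 \left(- \left(\frac{11}{8}\right)^{2}\right) = 23257 \left(\left(-1\right) \frac{121}{64}\right) = 23257 \left(- \frac{121}{64}\right) = - \frac{2814097}{64}$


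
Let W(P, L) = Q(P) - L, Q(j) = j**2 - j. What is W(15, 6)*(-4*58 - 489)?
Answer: -147084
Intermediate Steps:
W(P, L) = -L + P*(-1 + P) (W(P, L) = P*(-1 + P) - L = -L + P*(-1 + P))
W(15, 6)*(-4*58 - 489) = (-1*6 + 15*(-1 + 15))*(-4*58 - 489) = (-6 + 15*14)*(-232 - 489) = (-6 + 210)*(-721) = 204*(-721) = -147084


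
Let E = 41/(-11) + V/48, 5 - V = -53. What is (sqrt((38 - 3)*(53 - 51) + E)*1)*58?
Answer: 29*sqrt(1175790)/66 ≈ 476.45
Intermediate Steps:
V = 58 (V = 5 - 1*(-53) = 5 + 53 = 58)
E = -665/264 (E = 41/(-11) + 58/48 = 41*(-1/11) + 58*(1/48) = -41/11 + 29/24 = -665/264 ≈ -2.5189)
(sqrt((38 - 3)*(53 - 51) + E)*1)*58 = (sqrt((38 - 3)*(53 - 51) - 665/264)*1)*58 = (sqrt(35*2 - 665/264)*1)*58 = (sqrt(70 - 665/264)*1)*58 = (sqrt(17815/264)*1)*58 = ((sqrt(1175790)/132)*1)*58 = (sqrt(1175790)/132)*58 = 29*sqrt(1175790)/66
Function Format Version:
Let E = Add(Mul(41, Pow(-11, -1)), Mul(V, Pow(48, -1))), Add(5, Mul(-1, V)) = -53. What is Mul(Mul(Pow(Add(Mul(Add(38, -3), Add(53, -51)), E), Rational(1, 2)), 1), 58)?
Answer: Mul(Rational(29, 66), Pow(1175790, Rational(1, 2))) ≈ 476.45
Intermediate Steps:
V = 58 (V = Add(5, Mul(-1, -53)) = Add(5, 53) = 58)
E = Rational(-665, 264) (E = Add(Mul(41, Pow(-11, -1)), Mul(58, Pow(48, -1))) = Add(Mul(41, Rational(-1, 11)), Mul(58, Rational(1, 48))) = Add(Rational(-41, 11), Rational(29, 24)) = Rational(-665, 264) ≈ -2.5189)
Mul(Mul(Pow(Add(Mul(Add(38, -3), Add(53, -51)), E), Rational(1, 2)), 1), 58) = Mul(Mul(Pow(Add(Mul(Add(38, -3), Add(53, -51)), Rational(-665, 264)), Rational(1, 2)), 1), 58) = Mul(Mul(Pow(Add(Mul(35, 2), Rational(-665, 264)), Rational(1, 2)), 1), 58) = Mul(Mul(Pow(Add(70, Rational(-665, 264)), Rational(1, 2)), 1), 58) = Mul(Mul(Pow(Rational(17815, 264), Rational(1, 2)), 1), 58) = Mul(Mul(Mul(Rational(1, 132), Pow(1175790, Rational(1, 2))), 1), 58) = Mul(Mul(Rational(1, 132), Pow(1175790, Rational(1, 2))), 58) = Mul(Rational(29, 66), Pow(1175790, Rational(1, 2)))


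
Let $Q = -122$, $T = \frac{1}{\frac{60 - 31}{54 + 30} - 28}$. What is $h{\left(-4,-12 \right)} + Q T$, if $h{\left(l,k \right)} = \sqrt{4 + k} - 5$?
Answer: $- \frac{1367}{2323} + 2 i \sqrt{2} \approx -0.58846 + 2.8284 i$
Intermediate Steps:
$T = - \frac{84}{2323}$ ($T = \frac{1}{\frac{29}{84} - 28} = \frac{1}{- \frac{2323}{84}} = - \frac{84}{2323} \approx -0.03616$)
$h{\left(l,k \right)} = -5 + \sqrt{4 + k}$
$h{\left(-4,-12 \right)} + Q T = \left(-5 + \sqrt{4 - 12}\right) - - \frac{10248}{2323} = \left(-5 + \sqrt{-8}\right) + \frac{10248}{2323} = \left(-5 + 2 i \sqrt{2}\right) + \frac{10248}{2323} = - \frac{1367}{2323} + 2 i \sqrt{2}$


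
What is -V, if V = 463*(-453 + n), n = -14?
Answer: 216221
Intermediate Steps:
V = -216221 (V = 463*(-453 - 14) = 463*(-467) = -216221)
-V = -1*(-216221) = 216221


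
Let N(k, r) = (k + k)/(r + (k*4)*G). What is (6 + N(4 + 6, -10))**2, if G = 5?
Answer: 13456/361 ≈ 37.274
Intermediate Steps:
N(k, r) = 2*k/(r + 20*k) (N(k, r) = (k + k)/(r + (k*4)*5) = (2*k)/(r + (4*k)*5) = (2*k)/(r + 20*k) = 2*k/(r + 20*k))
(6 + N(4 + 6, -10))**2 = (6 + 2*(4 + 6)/(-10 + 20*(4 + 6)))**2 = (6 + 2*10/(-10 + 20*10))**2 = (6 + 2*10/(-10 + 200))**2 = (6 + 2*10/190)**2 = (6 + 2*10*(1/190))**2 = (6 + 2/19)**2 = (116/19)**2 = 13456/361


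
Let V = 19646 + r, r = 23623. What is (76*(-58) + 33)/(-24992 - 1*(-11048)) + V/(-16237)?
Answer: -76043723/32344104 ≈ -2.3511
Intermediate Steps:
V = 43269 (V = 19646 + 23623 = 43269)
(76*(-58) + 33)/(-24992 - 1*(-11048)) + V/(-16237) = (76*(-58) + 33)/(-24992 - 1*(-11048)) + 43269/(-16237) = (-4408 + 33)/(-24992 + 11048) + 43269*(-1/16237) = -4375/(-13944) - 43269/16237 = -4375*(-1/13944) - 43269/16237 = 625/1992 - 43269/16237 = -76043723/32344104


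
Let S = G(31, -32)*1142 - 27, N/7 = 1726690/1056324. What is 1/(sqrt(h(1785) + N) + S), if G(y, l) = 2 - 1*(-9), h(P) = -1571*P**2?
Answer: 1324102134/545346879727997 - 7*I*sqrt(28496455753528732830)/2726734398639985 ≈ 2.428e-6 - 1.3704e-5*I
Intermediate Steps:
N = 6043415/528162 (N = 7*(1726690/1056324) = 7*(1726690*(1/1056324)) = 7*(863345/528162) = 6043415/528162 ≈ 11.442)
G(y, l) = 11 (G(y, l) = 2 + 9 = 11)
S = 12535 (S = 11*1142 - 27 = 12562 - 27 = 12535)
1/(sqrt(h(1785) + N) + S) = 1/(sqrt(-1571*1785**2 + 6043415/528162) + 12535) = 1/(sqrt(-1571*3186225 + 6043415/528162) + 12535) = 1/(sqrt(-5005559475 + 6043415/528162) + 12535) = 1/(sqrt(-2643746297391535/528162) + 12535) = 1/(7*I*sqrt(28496455753528732830)/528162 + 12535) = 1/(12535 + 7*I*sqrt(28496455753528732830)/528162)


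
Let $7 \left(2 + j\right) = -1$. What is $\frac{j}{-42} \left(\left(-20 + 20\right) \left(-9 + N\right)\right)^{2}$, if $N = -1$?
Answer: $0$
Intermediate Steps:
$j = - \frac{15}{7}$ ($j = -2 + \frac{1}{7} \left(-1\right) = -2 - \frac{1}{7} = - \frac{15}{7} \approx -2.1429$)
$\frac{j}{-42} \left(\left(-20 + 20\right) \left(-9 + N\right)\right)^{2} = - \frac{15}{7 \left(-42\right)} \left(\left(-20 + 20\right) \left(-9 - 1\right)\right)^{2} = \left(- \frac{15}{7}\right) \left(- \frac{1}{42}\right) \left(0 \left(-10\right)\right)^{2} = \frac{5 \cdot 0^{2}}{98} = \frac{5}{98} \cdot 0 = 0$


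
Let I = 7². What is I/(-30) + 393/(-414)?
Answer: -297/115 ≈ -2.5826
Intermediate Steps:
I = 49
I/(-30) + 393/(-414) = 49/(-30) + 393/(-414) = 49*(-1/30) + 393*(-1/414) = -49/30 - 131/138 = -297/115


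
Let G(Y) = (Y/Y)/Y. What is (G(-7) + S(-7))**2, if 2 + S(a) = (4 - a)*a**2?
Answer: 14122564/49 ≈ 2.8822e+5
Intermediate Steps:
G(Y) = 1/Y
S(a) = -2 + a**2*(4 - a) (S(a) = -2 + (4 - a)*a**2 = -2 + a**2*(4 - a))
(G(-7) + S(-7))**2 = (1/(-7) + (-2 - 1*(-7)**3 + 4*(-7)**2))**2 = (-1/7 + (-2 - 1*(-343) + 4*49))**2 = (-1/7 + (-2 + 343 + 196))**2 = (-1/7 + 537)**2 = (3758/7)**2 = 14122564/49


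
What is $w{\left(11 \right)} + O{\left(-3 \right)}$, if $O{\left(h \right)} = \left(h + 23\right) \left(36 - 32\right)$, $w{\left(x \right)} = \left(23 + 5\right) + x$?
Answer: $119$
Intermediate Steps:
$w{\left(x \right)} = 28 + x$
$O{\left(h \right)} = 92 + 4 h$ ($O{\left(h \right)} = \left(23 + h\right) 4 = 92 + 4 h$)
$w{\left(11 \right)} + O{\left(-3 \right)} = \left(28 + 11\right) + \left(92 + 4 \left(-3\right)\right) = 39 + \left(92 - 12\right) = 39 + 80 = 119$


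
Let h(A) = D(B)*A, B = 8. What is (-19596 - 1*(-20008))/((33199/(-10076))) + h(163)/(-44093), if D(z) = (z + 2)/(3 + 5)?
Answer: -732202257249/5855374028 ≈ -125.05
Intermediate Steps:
D(z) = ¼ + z/8 (D(z) = (2 + z)/8 = (2 + z)*(⅛) = ¼ + z/8)
h(A) = 5*A/4 (h(A) = (¼ + (⅛)*8)*A = (¼ + 1)*A = 5*A/4)
(-19596 - 1*(-20008))/((33199/(-10076))) + h(163)/(-44093) = (-19596 - 1*(-20008))/((33199/(-10076))) + ((5/4)*163)/(-44093) = (-19596 + 20008)/((33199*(-1/10076))) + (815/4)*(-1/44093) = 412/(-33199/10076) - 815/176372 = 412*(-10076/33199) - 815/176372 = -4151312/33199 - 815/176372 = -732202257249/5855374028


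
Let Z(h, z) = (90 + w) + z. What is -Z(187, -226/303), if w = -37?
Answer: -15833/303 ≈ -52.254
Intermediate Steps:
Z(h, z) = 53 + z (Z(h, z) = (90 - 37) + z = 53 + z)
-Z(187, -226/303) = -(53 - 226/303) = -1*15833/303 = -15833/303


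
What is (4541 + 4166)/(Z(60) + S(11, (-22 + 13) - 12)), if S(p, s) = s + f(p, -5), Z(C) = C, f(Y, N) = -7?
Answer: 8707/32 ≈ 272.09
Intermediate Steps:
S(p, s) = -7 + s (S(p, s) = s - 7 = -7 + s)
(4541 + 4166)/(Z(60) + S(11, (-22 + 13) - 12)) = (4541 + 4166)/(60 + (-7 + ((-22 + 13) - 12))) = 8707/(60 + (-7 + (-9 - 12))) = 8707/(60 + (-7 - 21)) = 8707/(60 - 28) = 8707/32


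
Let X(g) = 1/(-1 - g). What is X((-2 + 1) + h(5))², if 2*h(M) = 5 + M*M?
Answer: 1/225 ≈ 0.0044444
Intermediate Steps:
h(M) = 5/2 + M²/2 (h(M) = (5 + M*M)/2 = (5 + M²)/2 = 5/2 + M²/2)
X((-2 + 1) + h(5))² = (-1/(1 + ((-2 + 1) + (5/2 + (½)*5²))))² = (-1/(1 + (-1 + (5/2 + (½)*25))))² = (-1/(1 + (-1 + (5/2 + 25/2))))² = (-1/(1 + (-1 + 15)))² = (-1/(1 + 14))² = (-1/15)² = 1/225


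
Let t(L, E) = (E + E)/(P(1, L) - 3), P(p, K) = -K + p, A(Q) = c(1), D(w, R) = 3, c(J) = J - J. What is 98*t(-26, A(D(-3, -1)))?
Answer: 0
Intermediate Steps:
c(J) = 0
A(Q) = 0
P(p, K) = p - K
t(L, E) = 2*E/(-2 - L) (t(L, E) = (E + E)/((1 - L) - 3) = (2*E)/(-2 - L) = 2*E/(-2 - L))
98*t(-26, A(D(-3, -1))) = 98*(-2*0/(2 - 26)) = 98*(-2*0/(-24)) = 98*(-2*0*(-1/24)) = 98*0 = 0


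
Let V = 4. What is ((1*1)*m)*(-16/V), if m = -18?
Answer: 72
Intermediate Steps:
((1*1)*m)*(-16/V) = ((1*1)*(-18))*(-16/4) = (1*(-18))*(-16*1/4) = -18*(-4) = 72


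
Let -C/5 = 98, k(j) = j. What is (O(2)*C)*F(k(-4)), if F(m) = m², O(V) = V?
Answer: -15680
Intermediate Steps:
C = -490 (C = -5*98 = -490)
(O(2)*C)*F(k(-4)) = (2*(-490))*(-4)² = -980*16 = -15680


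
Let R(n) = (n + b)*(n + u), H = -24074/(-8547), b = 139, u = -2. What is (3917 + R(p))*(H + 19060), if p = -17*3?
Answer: -40569543606/2849 ≈ -1.4240e+7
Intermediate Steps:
p = -51
H = 24074/8547 (H = -24074*(-1/8547) = 24074/8547 ≈ 2.8167)
R(n) = (-2 + n)*(139 + n) (R(n) = (n + 139)*(n - 2) = (139 + n)*(-2 + n) = (-2 + n)*(139 + n))
(3917 + R(p))*(H + 19060) = (3917 + (-278 + (-51)² + 137*(-51)))*(24074/8547 + 19060) = (3917 + (-278 + 2601 - 6987))*(162929894/8547) = (3917 - 4664)*(162929894/8547) = -747*162929894/8547 = -40569543606/2849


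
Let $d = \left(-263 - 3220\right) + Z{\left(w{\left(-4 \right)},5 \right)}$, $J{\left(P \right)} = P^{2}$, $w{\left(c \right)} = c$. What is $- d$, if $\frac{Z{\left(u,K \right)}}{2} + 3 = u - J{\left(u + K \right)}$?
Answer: $3499$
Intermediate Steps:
$Z{\left(u,K \right)} = -6 - 2 \left(K + u\right)^{2} + 2 u$ ($Z{\left(u,K \right)} = -6 + 2 \left(u - \left(u + K\right)^{2}\right) = -6 + 2 \left(u - \left(K + u\right)^{2}\right) = -6 + \left(- 2 \left(K + u\right)^{2} + 2 u\right) = -6 - 2 \left(K + u\right)^{2} + 2 u$)
$d = -3499$ ($d = \left(-263 - 3220\right) - \left(14 + 2 \left(5 - 4\right)^{2}\right) = -3483 - \left(14 + 2\right) = -3483 - 16 = -3499$)
$- d = \left(-1\right) \left(-3499\right) = 3499$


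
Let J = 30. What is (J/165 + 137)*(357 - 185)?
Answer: 259548/11 ≈ 23595.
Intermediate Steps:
(J/165 + 137)*(357 - 185) = (30/165 + 137)*(357 - 185) = (30*(1/165) + 137)*172 = (2/11 + 137)*172 = (1509/11)*172 = 259548/11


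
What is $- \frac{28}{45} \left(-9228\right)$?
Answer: $\frac{86128}{15} \approx 5741.9$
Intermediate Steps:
$- \frac{28}{45} \left(-9228\right) = \left(-28\right) \frac{1}{45} \left(-9228\right) = \left(- \frac{28}{45}\right) \left(-9228\right) = \frac{86128}{15}$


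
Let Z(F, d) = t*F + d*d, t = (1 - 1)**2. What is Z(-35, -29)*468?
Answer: 393588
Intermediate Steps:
t = 0 (t = 0**2 = 0)
Z(F, d) = d**2 (Z(F, d) = 0*F + d*d = 0 + d**2 = d**2)
Z(-35, -29)*468 = (-29)**2*468 = 841*468 = 393588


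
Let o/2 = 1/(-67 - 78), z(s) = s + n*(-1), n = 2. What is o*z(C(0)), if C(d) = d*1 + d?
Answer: 4/145 ≈ 0.027586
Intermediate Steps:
C(d) = 2*d (C(d) = d + d = 2*d)
z(s) = -2 + s (z(s) = s + 2*(-1) = s - 2 = -2 + s)
o = -2/145 (o = 2/(-67 - 78) = 2/(-145) = 2*(-1/145) = -2/145 ≈ -0.013793)
o*z(C(0)) = -2*(-2 + 2*0)/145 = -2*(-2 + 0)/145 = -2/145*(-2) = 4/145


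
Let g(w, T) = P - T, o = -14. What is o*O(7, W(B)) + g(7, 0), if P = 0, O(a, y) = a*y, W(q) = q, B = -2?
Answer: 196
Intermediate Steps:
g(w, T) = -T (g(w, T) = 0 - T = -T)
o*O(7, W(B)) + g(7, 0) = -98*(-2) - 1*0 = -14*(-14) + 0 = 196 + 0 = 196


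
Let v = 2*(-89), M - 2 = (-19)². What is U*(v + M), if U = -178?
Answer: -32930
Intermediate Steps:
M = 363 (M = 2 + (-19)² = 2 + 361 = 363)
v = -178
U*(v + M) = -178*(-178 + 363) = -178*185 = -32930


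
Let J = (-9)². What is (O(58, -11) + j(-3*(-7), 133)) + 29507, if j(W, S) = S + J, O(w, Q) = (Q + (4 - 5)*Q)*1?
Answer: 29721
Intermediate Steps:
J = 81
O(w, Q) = 0 (O(w, Q) = (Q - Q)*1 = 0*1 = 0)
j(W, S) = 81 + S (j(W, S) = S + 81 = 81 + S)
(O(58, -11) + j(-3*(-7), 133)) + 29507 = (0 + (81 + 133)) + 29507 = (0 + 214) + 29507 = 214 + 29507 = 29721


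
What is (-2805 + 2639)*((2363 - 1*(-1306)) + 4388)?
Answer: -1337462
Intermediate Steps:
(-2805 + 2639)*((2363 - 1*(-1306)) + 4388) = -166*((2363 + 1306) + 4388) = -166*(3669 + 4388) = -166*8057 = -1337462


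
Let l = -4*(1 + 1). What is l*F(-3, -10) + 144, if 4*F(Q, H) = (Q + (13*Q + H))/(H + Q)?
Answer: 136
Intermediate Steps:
l = -8 (l = -4*2 = -8)
F(Q, H) = (H + 14*Q)/(4*(H + Q)) (F(Q, H) = ((Q + (13*Q + H))/(H + Q))/4 = ((Q + (H + 13*Q))/(H + Q))/4 = ((H + 14*Q)/(H + Q))/4 = (H + 14*Q)/(4*(H + Q)))
l*F(-3, -10) + 144 = -2*(-10 + 14*(-3))/(-10 - 3) + 144 = -2*(-10 - 42)/(-13) + 144 = -2*(-1)*(-52)/13 + 144 = -8*1 + 144 = -8 + 144 = 136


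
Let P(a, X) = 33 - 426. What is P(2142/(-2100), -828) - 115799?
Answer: -116192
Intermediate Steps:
P(a, X) = -393
P(2142/(-2100), -828) - 115799 = -393 - 115799 = -116192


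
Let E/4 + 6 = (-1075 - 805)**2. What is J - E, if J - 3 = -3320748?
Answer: -17458321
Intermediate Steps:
J = -3320745 (J = 3 - 3320748 = -3320745)
E = 14137576 (E = -24 + 4*(-1075 - 805)**2 = -24 + 4*(-1880)**2 = -24 + 4*3534400 = -24 + 14137600 = 14137576)
J - E = -3320745 - 1*14137576 = -3320745 - 14137576 = -17458321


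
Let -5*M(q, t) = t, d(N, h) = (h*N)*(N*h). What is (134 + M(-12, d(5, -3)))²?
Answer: 7921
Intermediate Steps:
d(N, h) = N²*h² (d(N, h) = (N*h)*(N*h) = N²*h²)
M(q, t) = -t/5
(134 + M(-12, d(5, -3)))² = (134 - 5²*(-3)²/5)² = (134 - 5*9)² = (134 - ⅕*225)² = (134 - 45)² = 89² = 7921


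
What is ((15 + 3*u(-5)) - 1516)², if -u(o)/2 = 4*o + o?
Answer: 1825201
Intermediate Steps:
u(o) = -10*o (u(o) = -2*(4*o + o) = -10*o)
((15 + 3*u(-5)) - 1516)² = ((15 + 3*(-10*(-5))) - 1516)² = ((15 + 3*50) - 1516)² = ((15 + 150) - 1516)² = (165 - 1516)² = (-1351)² = 1825201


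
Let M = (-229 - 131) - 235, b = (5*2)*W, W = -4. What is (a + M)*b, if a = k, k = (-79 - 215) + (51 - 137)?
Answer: 39000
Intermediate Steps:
b = -40 (b = (5*2)*(-4) = 10*(-4) = -40)
M = -595 (M = -360 - 235 = -595)
k = -380 (k = -294 - 86 = -380)
a = -380
(a + M)*b = (-380 - 595)*(-40) = -975*(-40) = 39000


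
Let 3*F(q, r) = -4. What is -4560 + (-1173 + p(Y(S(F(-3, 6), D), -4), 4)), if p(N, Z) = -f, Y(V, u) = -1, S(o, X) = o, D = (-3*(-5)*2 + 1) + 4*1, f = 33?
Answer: -5766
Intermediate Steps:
F(q, r) = -4/3 (F(q, r) = (⅓)*(-4) = -4/3)
D = 35 (D = (15*2 + 1) + 4 = (30 + 1) + 4 = 31 + 4 = 35)
p(N, Z) = -33 (p(N, Z) = -1*33 = -33)
-4560 + (-1173 + p(Y(S(F(-3, 6), D), -4), 4)) = -4560 + (-1173 - 33) = -4560 - 1206 = -5766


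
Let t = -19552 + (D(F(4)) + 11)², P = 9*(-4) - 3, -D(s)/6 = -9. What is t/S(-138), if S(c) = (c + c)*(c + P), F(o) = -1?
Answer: -1703/5428 ≈ -0.31374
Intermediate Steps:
D(s) = 54 (D(s) = -6*(-9) = 54)
P = -39 (P = -36 - 3 = -39)
S(c) = 2*c*(-39 + c) (S(c) = (c + c)*(c - 39) = (2*c)*(-39 + c) = 2*c*(-39 + c))
t = -15327 (t = -19552 + (54 + 11)² = -19552 + 65² = -19552 + 4225 = -15327)
t/S(-138) = -15327*(-1/(276*(-39 - 138))) = -15327/(2*(-138)*(-177)) = -15327/48852 = -15327*1/48852 = -1703/5428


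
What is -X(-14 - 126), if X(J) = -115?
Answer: 115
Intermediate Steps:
-X(-14 - 126) = -1*(-115) = 115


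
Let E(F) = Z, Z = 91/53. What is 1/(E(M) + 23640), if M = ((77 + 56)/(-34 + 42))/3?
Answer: 53/1253011 ≈ 4.2298e-5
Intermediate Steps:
Z = 91/53 (Z = 91*(1/53) = 91/53 ≈ 1.7170)
M = 133/24 (M = (133/8)*(⅓) = 133/24 ≈ 5.5417)
E(F) = 91/53
1/(E(M) + 23640) = 1/(91/53 + 23640) = 1/(1253011/53) = 53/1253011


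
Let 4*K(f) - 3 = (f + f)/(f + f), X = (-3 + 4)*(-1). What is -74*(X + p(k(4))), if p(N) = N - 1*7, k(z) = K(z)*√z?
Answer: 444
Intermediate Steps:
X = -1 (X = 1*(-1) = -1)
K(f) = 1 (K(f) = ¾ + ((f + f)/(f + f))/4 = ¾ + ((2*f)/((2*f)))/4 = ¾ + ((2*f)*(1/(2*f)))/4 = ¾ + (¼)*1 = ¾ + ¼ = 1)
k(z) = √z (k(z) = 1*√z = √z)
p(N) = -7 + N (p(N) = N - 7 = -7 + N)
-74*(X + p(k(4))) = -74*(-1 + (-7 + √4)) = -74*(-1 + (-7 + 2)) = -74*(-1 - 5) = -74*(-6) = 444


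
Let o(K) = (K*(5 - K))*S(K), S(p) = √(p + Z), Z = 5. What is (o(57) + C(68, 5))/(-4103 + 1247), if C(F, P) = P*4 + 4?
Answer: -1/119 + 247*√62/238 ≈ 8.1634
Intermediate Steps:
S(p) = √(5 + p) (S(p) = √(p + 5) = √(5 + p))
C(F, P) = 4 + 4*P (C(F, P) = 4*P + 4 = 4 + 4*P)
o(K) = K*√(5 + K)*(5 - K) (o(K) = (K*(5 - K))*√(5 + K) = K*√(5 + K)*(5 - K))
(o(57) + C(68, 5))/(-4103 + 1247) = (57*√(5 + 57)*(5 - 1*57) + (4 + 4*5))/(-4103 + 1247) = (57*√62*(5 - 57) + (4 + 20))/(-2856) = (57*√62*(-52) + 24)*(-1/2856) = (-2964*√62 + 24)*(-1/2856) = (24 - 2964*√62)*(-1/2856) = -1/119 + 247*√62/238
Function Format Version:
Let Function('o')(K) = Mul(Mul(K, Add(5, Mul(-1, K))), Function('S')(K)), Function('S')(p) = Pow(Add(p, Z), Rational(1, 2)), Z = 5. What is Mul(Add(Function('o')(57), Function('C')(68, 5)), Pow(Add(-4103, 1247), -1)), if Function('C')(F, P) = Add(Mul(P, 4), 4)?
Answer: Add(Rational(-1, 119), Mul(Rational(247, 238), Pow(62, Rational(1, 2)))) ≈ 8.1634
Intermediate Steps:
Function('S')(p) = Pow(Add(5, p), Rational(1, 2)) (Function('S')(p) = Pow(Add(p, 5), Rational(1, 2)) = Pow(Add(5, p), Rational(1, 2)))
Function('C')(F, P) = Add(4, Mul(4, P)) (Function('C')(F, P) = Add(Mul(4, P), 4) = Add(4, Mul(4, P)))
Function('o')(K) = Mul(K, Pow(Add(5, K), Rational(1, 2)), Add(5, Mul(-1, K))) (Function('o')(K) = Mul(Mul(K, Add(5, Mul(-1, K))), Pow(Add(5, K), Rational(1, 2))) = Mul(K, Pow(Add(5, K), Rational(1, 2)), Add(5, Mul(-1, K))))
Mul(Add(Function('o')(57), Function('C')(68, 5)), Pow(Add(-4103, 1247), -1)) = Mul(Add(Mul(57, Pow(Add(5, 57), Rational(1, 2)), Add(5, Mul(-1, 57))), Add(4, Mul(4, 5))), Pow(Add(-4103, 1247), -1)) = Mul(Add(Mul(57, Pow(62, Rational(1, 2)), Add(5, -57)), Add(4, 20)), Pow(-2856, -1)) = Mul(Add(Mul(57, Pow(62, Rational(1, 2)), -52), 24), Rational(-1, 2856)) = Mul(Add(Mul(-2964, Pow(62, Rational(1, 2))), 24), Rational(-1, 2856)) = Mul(Add(24, Mul(-2964, Pow(62, Rational(1, 2)))), Rational(-1, 2856)) = Add(Rational(-1, 119), Mul(Rational(247, 238), Pow(62, Rational(1, 2))))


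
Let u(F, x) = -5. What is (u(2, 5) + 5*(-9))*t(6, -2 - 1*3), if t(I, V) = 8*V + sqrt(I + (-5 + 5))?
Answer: 2000 - 50*sqrt(6) ≈ 1877.5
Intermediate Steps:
t(I, V) = sqrt(I) + 8*V (t(I, V) = 8*V + sqrt(I + 0) = 8*V + sqrt(I) = sqrt(I) + 8*V)
(u(2, 5) + 5*(-9))*t(6, -2 - 1*3) = (-5 + 5*(-9))*(sqrt(6) + 8*(-2 - 1*3)) = (-5 - 45)*(sqrt(6) + 8*(-2 - 3)) = -50*(sqrt(6) + 8*(-5)) = -50*(sqrt(6) - 40) = -50*(-40 + sqrt(6)) = 2000 - 50*sqrt(6)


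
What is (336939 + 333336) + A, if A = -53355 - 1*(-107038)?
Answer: 723958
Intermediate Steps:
A = 53683 (A = -53355 + 107038 = 53683)
(336939 + 333336) + A = (336939 + 333336) + 53683 = 670275 + 53683 = 723958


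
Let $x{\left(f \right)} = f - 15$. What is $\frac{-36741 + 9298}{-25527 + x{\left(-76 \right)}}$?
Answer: $\frac{27443}{25618} \approx 1.0712$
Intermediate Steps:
$x{\left(f \right)} = -15 + f$ ($x{\left(f \right)} = f - 15 = -15 + f$)
$\frac{-36741 + 9298}{-25527 + x{\left(-76 \right)}} = \frac{-36741 + 9298}{-25527 - 91} = - \frac{27443}{-25527 - 91} = - \frac{27443}{-25618} = \left(-27443\right) \left(- \frac{1}{25618}\right) = \frac{27443}{25618}$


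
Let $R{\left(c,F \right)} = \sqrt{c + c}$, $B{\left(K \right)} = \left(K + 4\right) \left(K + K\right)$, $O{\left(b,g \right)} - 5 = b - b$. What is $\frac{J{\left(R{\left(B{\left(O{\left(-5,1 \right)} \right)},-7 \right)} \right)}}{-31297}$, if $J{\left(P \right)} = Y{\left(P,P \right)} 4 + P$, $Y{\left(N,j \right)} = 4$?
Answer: $- \frac{16}{31297} - \frac{6 \sqrt{5}}{31297} \approx -0.00093991$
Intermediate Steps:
$O{\left(b,g \right)} = 5$ ($O{\left(b,g \right)} = 5 + \left(b - b\right) = 5 + 0 = 5$)
$B{\left(K \right)} = 2 K \left(4 + K\right)$ ($B{\left(K \right)} = \left(4 + K\right) 2 K = 2 K \left(4 + K\right)$)
$R{\left(c,F \right)} = \sqrt{2} \sqrt{c}$ ($R{\left(c,F \right)} = \sqrt{2 c} = \sqrt{2} \sqrt{c}$)
$J{\left(P \right)} = 16 + P$ ($J{\left(P \right)} = 4 \cdot 4 + P = 16 + P$)
$\frac{J{\left(R{\left(B{\left(O{\left(-5,1 \right)} \right)},-7 \right)} \right)}}{-31297} = \frac{16 + \sqrt{2} \sqrt{2 \cdot 5 \left(4 + 5\right)}}{-31297} = \left(16 + \sqrt{2} \sqrt{2 \cdot 5 \cdot 9}\right) \left(- \frac{1}{31297}\right) = \left(16 + \sqrt{2} \sqrt{90}\right) \left(- \frac{1}{31297}\right) = \left(16 + \sqrt{2} \cdot 3 \sqrt{10}\right) \left(- \frac{1}{31297}\right) = \left(16 + 6 \sqrt{5}\right) \left(- \frac{1}{31297}\right) = - \frac{16}{31297} - \frac{6 \sqrt{5}}{31297}$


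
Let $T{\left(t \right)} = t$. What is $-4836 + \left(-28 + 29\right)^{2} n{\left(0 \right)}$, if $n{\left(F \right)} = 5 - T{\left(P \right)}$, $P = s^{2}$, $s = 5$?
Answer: $-4856$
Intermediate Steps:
$P = 25$ ($P = 5^{2} = 25$)
$n{\left(F \right)} = -20$ ($n{\left(F \right)} = 5 - 25 = -20$)
$-4836 + \left(-28 + 29\right)^{2} n{\left(0 \right)} = -4836 + \left(-28 + 29\right)^{2} \left(-20\right) = -4836 + 1^{2} \left(-20\right) = -4836 + 1 \left(-20\right) = -4836 - 20 = -4856$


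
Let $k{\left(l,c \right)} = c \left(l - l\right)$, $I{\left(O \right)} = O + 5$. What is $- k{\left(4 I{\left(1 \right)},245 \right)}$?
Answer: $0$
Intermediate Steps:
$I{\left(O \right)} = 5 + O$
$k{\left(l,c \right)} = 0$ ($k{\left(l,c \right)} = c 0 = 0$)
$- k{\left(4 I{\left(1 \right)},245 \right)} = \left(-1\right) 0 = 0$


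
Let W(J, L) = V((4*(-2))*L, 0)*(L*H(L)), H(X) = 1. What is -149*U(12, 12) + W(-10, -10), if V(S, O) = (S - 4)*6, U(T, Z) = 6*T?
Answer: -15288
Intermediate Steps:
V(S, O) = -24 + 6*S (V(S, O) = (-4 + S)*6 = -24 + 6*S)
W(J, L) = L*(-24 - 48*L) (W(J, L) = (-24 + 6*((4*(-2))*L))*(L*1) = (-24 + 6*(-8*L))*L = (-24 - 48*L)*L = L*(-24 - 48*L))
-149*U(12, 12) + W(-10, -10) = -894*12 + 24*(-10)*(-1 - 2*(-10)) = -149*72 + 24*(-10)*(-1 + 20) = -10728 + 24*(-10)*19 = -10728 - 4560 = -15288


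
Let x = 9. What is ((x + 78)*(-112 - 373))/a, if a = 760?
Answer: -8439/152 ≈ -55.520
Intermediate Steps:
((x + 78)*(-112 - 373))/a = ((9 + 78)*(-112 - 373))/760 = (87*(-485))*(1/760) = -42195*1/760 = -8439/152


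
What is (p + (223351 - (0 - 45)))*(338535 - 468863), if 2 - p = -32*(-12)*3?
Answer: -28964876688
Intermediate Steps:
p = -1150 (p = 2 - (-32*(-12))*3 = 2 - 384*3 = 2 - 1*1152 = 2 - 1152 = -1150)
(p + (223351 - (0 - 45)))*(338535 - 468863) = (-1150 + (223351 - (0 - 45)))*(338535 - 468863) = (-1150 + (223351 - (-45)))*(-130328) = (-1150 + (223351 - 1*(-45)))*(-130328) = (-1150 + (223351 + 45))*(-130328) = (-1150 + 223396)*(-130328) = 222246*(-130328) = -28964876688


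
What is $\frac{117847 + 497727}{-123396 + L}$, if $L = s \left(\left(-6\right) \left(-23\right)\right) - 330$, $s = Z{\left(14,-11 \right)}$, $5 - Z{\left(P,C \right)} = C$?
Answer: $- \frac{307787}{60759} \approx -5.0657$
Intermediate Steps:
$Z{\left(P,C \right)} = 5 - C$
$s = 16$ ($s = 5 - -11 = 5 + 11 = 16$)
$L = 1878$ ($L = 16 \left(\left(-6\right) \left(-23\right)\right) - 330 = 16 \cdot 138 - 330 = 2208 - 330 = 1878$)
$\frac{117847 + 497727}{-123396 + L} = \frac{117847 + 497727}{-123396 + 1878} = \frac{615574}{-121518} = 615574 \left(- \frac{1}{121518}\right) = - \frac{307787}{60759}$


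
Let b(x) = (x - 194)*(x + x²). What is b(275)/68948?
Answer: 139725/1567 ≈ 89.167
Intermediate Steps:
b(x) = (-194 + x)*(x + x²)
b(275)/68948 = (275*(-194 + 275² - 193*275))/68948 = (275*(-194 + 75625 - 53075))*(1/68948) = (275*22356)*(1/68948) = 6147900*(1/68948) = 139725/1567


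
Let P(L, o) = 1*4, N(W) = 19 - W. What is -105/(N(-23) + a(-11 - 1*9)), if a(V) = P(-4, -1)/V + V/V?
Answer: -525/214 ≈ -2.4533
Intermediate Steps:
P(L, o) = 4
a(V) = 1 + 4/V (a(V) = 4/V + V/V = 4/V + 1 = 1 + 4/V)
-105/(N(-23) + a(-11 - 1*9)) = -105/((19 - 1*(-23)) + (4 + (-11 - 1*9))/(-11 - 1*9)) = -105/((19 + 23) + (4 + (-11 - 9))/(-11 - 9)) = -105/(42 + (4 - 20)/(-20)) = -105/(42 - 1/20*(-16)) = -105/(42 + ⅘) = -105/214/5 = -105*5/214 = -525/214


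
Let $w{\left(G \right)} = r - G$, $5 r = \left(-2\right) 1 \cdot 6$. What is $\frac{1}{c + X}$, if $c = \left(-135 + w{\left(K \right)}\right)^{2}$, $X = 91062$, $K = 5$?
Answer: $\frac{25}{2783494} \approx 8.9815 \cdot 10^{-6}$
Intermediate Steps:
$r = - \frac{12}{5}$ ($r = \frac{\left(-2\right) 1 \cdot 6}{5} = \frac{\left(-2\right) 6}{5} = \frac{1}{5} \left(-12\right) = - \frac{12}{5} \approx -2.4$)
$w{\left(G \right)} = - \frac{12}{5} - G$
$c = \frac{506944}{25}$ ($c = \left(-135 - \frac{37}{5}\right)^{2} = \left(- \frac{712}{5}\right)^{2} = \frac{506944}{25} \approx 20278.0$)
$\frac{1}{c + X} = \frac{1}{\frac{506944}{25} + 91062} = \frac{1}{\frac{2783494}{25}} = \frac{25}{2783494}$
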